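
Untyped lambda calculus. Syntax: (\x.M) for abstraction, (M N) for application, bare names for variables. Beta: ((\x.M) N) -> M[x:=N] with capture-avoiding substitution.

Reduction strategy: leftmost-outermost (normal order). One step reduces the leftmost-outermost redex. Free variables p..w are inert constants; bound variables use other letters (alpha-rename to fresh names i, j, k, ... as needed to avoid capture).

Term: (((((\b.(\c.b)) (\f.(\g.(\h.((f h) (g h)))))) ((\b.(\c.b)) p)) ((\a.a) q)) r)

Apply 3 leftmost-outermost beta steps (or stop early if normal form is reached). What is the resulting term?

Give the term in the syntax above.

Step 0: (((((\b.(\c.b)) (\f.(\g.(\h.((f h) (g h)))))) ((\b.(\c.b)) p)) ((\a.a) q)) r)
Step 1: ((((\c.(\f.(\g.(\h.((f h) (g h)))))) ((\b.(\c.b)) p)) ((\a.a) q)) r)
Step 2: (((\f.(\g.(\h.((f h) (g h))))) ((\a.a) q)) r)
Step 3: ((\g.(\h.((((\a.a) q) h) (g h)))) r)

Answer: ((\g.(\h.((((\a.a) q) h) (g h)))) r)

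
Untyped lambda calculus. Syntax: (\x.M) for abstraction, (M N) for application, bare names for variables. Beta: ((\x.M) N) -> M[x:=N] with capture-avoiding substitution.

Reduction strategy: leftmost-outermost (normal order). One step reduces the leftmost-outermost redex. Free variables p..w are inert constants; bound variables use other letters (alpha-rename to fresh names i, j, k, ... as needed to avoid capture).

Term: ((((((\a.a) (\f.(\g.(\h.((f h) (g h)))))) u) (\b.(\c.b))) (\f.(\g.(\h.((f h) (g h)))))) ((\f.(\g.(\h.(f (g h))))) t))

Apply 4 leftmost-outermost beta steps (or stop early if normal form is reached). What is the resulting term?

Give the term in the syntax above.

Answer: (((u (\f.(\g.(\h.((f h) (g h)))))) ((\b.(\c.b)) (\f.(\g.(\h.((f h) (g h))))))) ((\f.(\g.(\h.(f (g h))))) t))

Derivation:
Step 0: ((((((\a.a) (\f.(\g.(\h.((f h) (g h)))))) u) (\b.(\c.b))) (\f.(\g.(\h.((f h) (g h)))))) ((\f.(\g.(\h.(f (g h))))) t))
Step 1: (((((\f.(\g.(\h.((f h) (g h))))) u) (\b.(\c.b))) (\f.(\g.(\h.((f h) (g h)))))) ((\f.(\g.(\h.(f (g h))))) t))
Step 2: ((((\g.(\h.((u h) (g h)))) (\b.(\c.b))) (\f.(\g.(\h.((f h) (g h)))))) ((\f.(\g.(\h.(f (g h))))) t))
Step 3: (((\h.((u h) ((\b.(\c.b)) h))) (\f.(\g.(\h.((f h) (g h)))))) ((\f.(\g.(\h.(f (g h))))) t))
Step 4: (((u (\f.(\g.(\h.((f h) (g h)))))) ((\b.(\c.b)) (\f.(\g.(\h.((f h) (g h))))))) ((\f.(\g.(\h.(f (g h))))) t))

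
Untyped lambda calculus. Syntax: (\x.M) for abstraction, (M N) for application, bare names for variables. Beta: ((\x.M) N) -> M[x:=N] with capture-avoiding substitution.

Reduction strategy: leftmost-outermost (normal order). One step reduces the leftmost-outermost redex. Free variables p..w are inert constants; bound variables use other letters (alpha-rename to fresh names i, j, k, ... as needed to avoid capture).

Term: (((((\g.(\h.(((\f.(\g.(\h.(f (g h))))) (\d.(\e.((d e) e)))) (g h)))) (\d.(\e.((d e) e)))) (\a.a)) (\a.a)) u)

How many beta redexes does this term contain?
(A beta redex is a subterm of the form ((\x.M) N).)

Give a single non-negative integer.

Term: (((((\g.(\h.(((\f.(\g.(\h.(f (g h))))) (\d.(\e.((d e) e)))) (g h)))) (\d.(\e.((d e) e)))) (\a.a)) (\a.a)) u)
  Redex: ((\g.(\h.(((\f.(\g.(\h.(f (g h))))) (\d.(\e.((d e) e)))) (g h)))) (\d.(\e.((d e) e))))
  Redex: ((\f.(\g.(\h.(f (g h))))) (\d.(\e.((d e) e))))
Total redexes: 2

Answer: 2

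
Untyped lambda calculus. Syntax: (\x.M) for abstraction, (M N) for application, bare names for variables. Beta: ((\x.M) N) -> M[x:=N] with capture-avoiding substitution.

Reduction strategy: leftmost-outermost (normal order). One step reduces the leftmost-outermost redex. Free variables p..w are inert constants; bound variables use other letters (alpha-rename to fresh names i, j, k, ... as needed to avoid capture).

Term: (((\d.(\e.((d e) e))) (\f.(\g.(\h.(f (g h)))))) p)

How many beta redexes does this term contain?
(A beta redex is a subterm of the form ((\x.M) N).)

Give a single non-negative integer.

Term: (((\d.(\e.((d e) e))) (\f.(\g.(\h.(f (g h)))))) p)
  Redex: ((\d.(\e.((d e) e))) (\f.(\g.(\h.(f (g h))))))
Total redexes: 1

Answer: 1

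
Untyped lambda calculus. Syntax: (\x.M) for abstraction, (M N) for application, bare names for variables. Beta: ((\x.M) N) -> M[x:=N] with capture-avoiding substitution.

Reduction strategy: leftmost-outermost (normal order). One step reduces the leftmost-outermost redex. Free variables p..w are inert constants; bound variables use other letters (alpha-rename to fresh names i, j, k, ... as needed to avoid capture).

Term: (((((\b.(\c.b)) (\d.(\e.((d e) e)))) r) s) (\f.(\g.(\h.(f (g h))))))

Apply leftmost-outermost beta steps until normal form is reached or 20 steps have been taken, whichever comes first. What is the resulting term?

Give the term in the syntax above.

Answer: ((s (\f.(\g.(\h.(f (g h)))))) (\f.(\g.(\h.(f (g h))))))

Derivation:
Step 0: (((((\b.(\c.b)) (\d.(\e.((d e) e)))) r) s) (\f.(\g.(\h.(f (g h))))))
Step 1: ((((\c.(\d.(\e.((d e) e)))) r) s) (\f.(\g.(\h.(f (g h))))))
Step 2: (((\d.(\e.((d e) e))) s) (\f.(\g.(\h.(f (g h))))))
Step 3: ((\e.((s e) e)) (\f.(\g.(\h.(f (g h))))))
Step 4: ((s (\f.(\g.(\h.(f (g h)))))) (\f.(\g.(\h.(f (g h))))))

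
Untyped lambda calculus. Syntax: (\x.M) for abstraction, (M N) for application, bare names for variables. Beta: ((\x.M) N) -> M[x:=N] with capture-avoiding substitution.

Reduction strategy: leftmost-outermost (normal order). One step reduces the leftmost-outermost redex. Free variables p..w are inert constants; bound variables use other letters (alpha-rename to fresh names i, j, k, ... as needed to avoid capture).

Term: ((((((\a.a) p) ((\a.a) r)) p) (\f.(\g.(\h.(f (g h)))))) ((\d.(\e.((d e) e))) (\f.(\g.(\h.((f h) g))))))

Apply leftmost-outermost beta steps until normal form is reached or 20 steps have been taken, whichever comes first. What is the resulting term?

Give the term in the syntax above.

Answer: ((((p r) p) (\f.(\g.(\h.(f (g h)))))) (\e.(\h.((e h) e))))

Derivation:
Step 0: ((((((\a.a) p) ((\a.a) r)) p) (\f.(\g.(\h.(f (g h)))))) ((\d.(\e.((d e) e))) (\f.(\g.(\h.((f h) g))))))
Step 1: ((((p ((\a.a) r)) p) (\f.(\g.(\h.(f (g h)))))) ((\d.(\e.((d e) e))) (\f.(\g.(\h.((f h) g))))))
Step 2: ((((p r) p) (\f.(\g.(\h.(f (g h)))))) ((\d.(\e.((d e) e))) (\f.(\g.(\h.((f h) g))))))
Step 3: ((((p r) p) (\f.(\g.(\h.(f (g h)))))) (\e.(((\f.(\g.(\h.((f h) g)))) e) e)))
Step 4: ((((p r) p) (\f.(\g.(\h.(f (g h)))))) (\e.((\g.(\h.((e h) g))) e)))
Step 5: ((((p r) p) (\f.(\g.(\h.(f (g h)))))) (\e.(\h.((e h) e))))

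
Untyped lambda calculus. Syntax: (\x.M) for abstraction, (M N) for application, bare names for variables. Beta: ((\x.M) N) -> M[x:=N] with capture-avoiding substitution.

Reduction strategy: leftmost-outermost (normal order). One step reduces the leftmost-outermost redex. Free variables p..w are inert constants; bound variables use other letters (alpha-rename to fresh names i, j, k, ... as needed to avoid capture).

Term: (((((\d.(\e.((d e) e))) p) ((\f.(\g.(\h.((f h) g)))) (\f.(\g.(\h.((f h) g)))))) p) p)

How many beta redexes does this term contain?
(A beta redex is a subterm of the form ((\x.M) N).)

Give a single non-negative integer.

Answer: 2

Derivation:
Term: (((((\d.(\e.((d e) e))) p) ((\f.(\g.(\h.((f h) g)))) (\f.(\g.(\h.((f h) g)))))) p) p)
  Redex: ((\d.(\e.((d e) e))) p)
  Redex: ((\f.(\g.(\h.((f h) g)))) (\f.(\g.(\h.((f h) g)))))
Total redexes: 2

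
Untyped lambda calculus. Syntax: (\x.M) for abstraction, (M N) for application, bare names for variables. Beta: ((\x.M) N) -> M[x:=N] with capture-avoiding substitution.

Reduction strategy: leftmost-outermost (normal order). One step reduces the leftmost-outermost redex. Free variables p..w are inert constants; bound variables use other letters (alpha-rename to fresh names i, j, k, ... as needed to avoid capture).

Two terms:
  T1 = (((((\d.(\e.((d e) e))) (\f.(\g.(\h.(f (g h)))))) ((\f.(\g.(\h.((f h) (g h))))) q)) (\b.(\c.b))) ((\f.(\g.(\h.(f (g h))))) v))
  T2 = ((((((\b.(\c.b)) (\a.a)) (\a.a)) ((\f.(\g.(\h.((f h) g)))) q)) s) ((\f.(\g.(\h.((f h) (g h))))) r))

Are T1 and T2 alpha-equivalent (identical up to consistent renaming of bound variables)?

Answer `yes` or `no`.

Answer: no

Derivation:
Term 1: (((((\d.(\e.((d e) e))) (\f.(\g.(\h.(f (g h)))))) ((\f.(\g.(\h.((f h) (g h))))) q)) (\b.(\c.b))) ((\f.(\g.(\h.(f (g h))))) v))
Term 2: ((((((\b.(\c.b)) (\a.a)) (\a.a)) ((\f.(\g.(\h.((f h) g)))) q)) s) ((\f.(\g.(\h.((f h) (g h))))) r))
Alpha-equivalence: compare structure up to binder renaming.
Result: False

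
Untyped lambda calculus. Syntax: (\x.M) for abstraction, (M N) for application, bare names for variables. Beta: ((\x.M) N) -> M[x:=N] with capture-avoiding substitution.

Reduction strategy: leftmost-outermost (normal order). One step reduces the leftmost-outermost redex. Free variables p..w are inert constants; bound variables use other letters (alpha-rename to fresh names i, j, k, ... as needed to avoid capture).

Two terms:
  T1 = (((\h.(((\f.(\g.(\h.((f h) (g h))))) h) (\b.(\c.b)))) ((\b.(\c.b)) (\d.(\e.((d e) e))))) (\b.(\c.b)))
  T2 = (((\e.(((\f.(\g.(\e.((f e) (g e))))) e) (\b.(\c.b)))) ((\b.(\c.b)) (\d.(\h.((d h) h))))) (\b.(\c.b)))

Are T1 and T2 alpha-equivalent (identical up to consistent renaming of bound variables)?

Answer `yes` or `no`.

Term 1: (((\h.(((\f.(\g.(\h.((f h) (g h))))) h) (\b.(\c.b)))) ((\b.(\c.b)) (\d.(\e.((d e) e))))) (\b.(\c.b)))
Term 2: (((\e.(((\f.(\g.(\e.((f e) (g e))))) e) (\b.(\c.b)))) ((\b.(\c.b)) (\d.(\h.((d h) h))))) (\b.(\c.b)))
Alpha-equivalence: compare structure up to binder renaming.
Result: True

Answer: yes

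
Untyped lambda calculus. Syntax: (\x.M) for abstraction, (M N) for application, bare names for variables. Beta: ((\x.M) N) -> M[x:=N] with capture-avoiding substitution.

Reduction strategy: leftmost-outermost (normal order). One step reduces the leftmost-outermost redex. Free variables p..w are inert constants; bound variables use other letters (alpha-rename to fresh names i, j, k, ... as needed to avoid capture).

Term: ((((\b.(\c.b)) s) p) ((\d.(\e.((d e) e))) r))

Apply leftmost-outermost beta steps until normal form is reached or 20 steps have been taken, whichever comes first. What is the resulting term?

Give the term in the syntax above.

Step 0: ((((\b.(\c.b)) s) p) ((\d.(\e.((d e) e))) r))
Step 1: (((\c.s) p) ((\d.(\e.((d e) e))) r))
Step 2: (s ((\d.(\e.((d e) e))) r))
Step 3: (s (\e.((r e) e)))

Answer: (s (\e.((r e) e)))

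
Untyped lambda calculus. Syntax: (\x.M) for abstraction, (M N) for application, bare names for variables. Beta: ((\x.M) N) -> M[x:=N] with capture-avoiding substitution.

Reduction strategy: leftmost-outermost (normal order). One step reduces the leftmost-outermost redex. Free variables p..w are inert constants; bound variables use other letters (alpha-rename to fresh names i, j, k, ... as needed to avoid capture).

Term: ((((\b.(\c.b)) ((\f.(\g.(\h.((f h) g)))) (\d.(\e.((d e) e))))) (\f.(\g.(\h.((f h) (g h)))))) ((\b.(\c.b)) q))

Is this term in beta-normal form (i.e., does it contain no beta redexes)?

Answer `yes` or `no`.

Term: ((((\b.(\c.b)) ((\f.(\g.(\h.((f h) g)))) (\d.(\e.((d e) e))))) (\f.(\g.(\h.((f h) (g h)))))) ((\b.(\c.b)) q))
Found 3 beta redex(es).

Answer: no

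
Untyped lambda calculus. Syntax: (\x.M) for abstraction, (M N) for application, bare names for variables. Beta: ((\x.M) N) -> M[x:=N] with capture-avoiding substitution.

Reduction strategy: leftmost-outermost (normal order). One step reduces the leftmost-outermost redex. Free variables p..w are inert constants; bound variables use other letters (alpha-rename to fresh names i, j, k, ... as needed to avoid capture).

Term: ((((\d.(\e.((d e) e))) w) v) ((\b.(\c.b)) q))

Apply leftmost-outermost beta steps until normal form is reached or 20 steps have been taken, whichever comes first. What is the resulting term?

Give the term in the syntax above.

Answer: (((w v) v) (\c.q))

Derivation:
Step 0: ((((\d.(\e.((d e) e))) w) v) ((\b.(\c.b)) q))
Step 1: (((\e.((w e) e)) v) ((\b.(\c.b)) q))
Step 2: (((w v) v) ((\b.(\c.b)) q))
Step 3: (((w v) v) (\c.q))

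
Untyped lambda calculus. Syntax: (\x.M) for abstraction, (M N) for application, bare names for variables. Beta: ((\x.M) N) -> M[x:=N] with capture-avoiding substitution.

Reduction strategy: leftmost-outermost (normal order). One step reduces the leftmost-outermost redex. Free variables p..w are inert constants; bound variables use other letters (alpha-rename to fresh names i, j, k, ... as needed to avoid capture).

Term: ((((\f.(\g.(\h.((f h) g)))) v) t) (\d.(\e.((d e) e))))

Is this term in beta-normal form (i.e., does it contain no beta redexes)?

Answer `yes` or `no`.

Answer: no

Derivation:
Term: ((((\f.(\g.(\h.((f h) g)))) v) t) (\d.(\e.((d e) e))))
Found 1 beta redex(es).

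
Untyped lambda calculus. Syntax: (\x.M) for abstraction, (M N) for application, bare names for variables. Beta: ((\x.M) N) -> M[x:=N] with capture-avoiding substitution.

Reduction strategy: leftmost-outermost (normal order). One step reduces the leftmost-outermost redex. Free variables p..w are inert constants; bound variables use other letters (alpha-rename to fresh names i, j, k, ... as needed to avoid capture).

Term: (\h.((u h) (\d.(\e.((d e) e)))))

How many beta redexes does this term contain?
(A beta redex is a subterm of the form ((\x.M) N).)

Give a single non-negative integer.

Answer: 0

Derivation:
Term: (\h.((u h) (\d.(\e.((d e) e)))))
  (no redexes)
Total redexes: 0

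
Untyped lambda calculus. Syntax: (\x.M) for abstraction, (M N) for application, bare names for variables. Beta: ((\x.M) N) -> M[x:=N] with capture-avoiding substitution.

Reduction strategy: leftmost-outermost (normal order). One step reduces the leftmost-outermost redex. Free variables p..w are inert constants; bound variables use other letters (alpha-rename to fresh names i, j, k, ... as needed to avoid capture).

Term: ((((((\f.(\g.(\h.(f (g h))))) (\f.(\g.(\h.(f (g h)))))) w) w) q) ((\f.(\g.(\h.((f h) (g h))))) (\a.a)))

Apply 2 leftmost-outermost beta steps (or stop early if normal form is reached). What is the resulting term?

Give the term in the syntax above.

Step 0: ((((((\f.(\g.(\h.(f (g h))))) (\f.(\g.(\h.(f (g h)))))) w) w) q) ((\f.(\g.(\h.((f h) (g h))))) (\a.a)))
Step 1: (((((\g.(\h.((\f.(\g.(\h.(f (g h))))) (g h)))) w) w) q) ((\f.(\g.(\h.((f h) (g h))))) (\a.a)))
Step 2: ((((\h.((\f.(\g.(\h.(f (g h))))) (w h))) w) q) ((\f.(\g.(\h.((f h) (g h))))) (\a.a)))

Answer: ((((\h.((\f.(\g.(\h.(f (g h))))) (w h))) w) q) ((\f.(\g.(\h.((f h) (g h))))) (\a.a)))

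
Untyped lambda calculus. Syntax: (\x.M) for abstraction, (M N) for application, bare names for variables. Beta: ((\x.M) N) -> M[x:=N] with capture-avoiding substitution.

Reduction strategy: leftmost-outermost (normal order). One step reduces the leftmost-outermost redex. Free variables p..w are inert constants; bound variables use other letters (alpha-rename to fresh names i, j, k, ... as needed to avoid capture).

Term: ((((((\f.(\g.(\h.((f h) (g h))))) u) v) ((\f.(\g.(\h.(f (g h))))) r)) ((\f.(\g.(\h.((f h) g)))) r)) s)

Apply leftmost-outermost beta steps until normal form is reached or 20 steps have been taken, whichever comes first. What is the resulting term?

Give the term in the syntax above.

Answer: ((((u (\g.(\h.(r (g h))))) (v (\g.(\h.(r (g h)))))) (\g.(\h.((r h) g)))) s)

Derivation:
Step 0: ((((((\f.(\g.(\h.((f h) (g h))))) u) v) ((\f.(\g.(\h.(f (g h))))) r)) ((\f.(\g.(\h.((f h) g)))) r)) s)
Step 1: (((((\g.(\h.((u h) (g h)))) v) ((\f.(\g.(\h.(f (g h))))) r)) ((\f.(\g.(\h.((f h) g)))) r)) s)
Step 2: ((((\h.((u h) (v h))) ((\f.(\g.(\h.(f (g h))))) r)) ((\f.(\g.(\h.((f h) g)))) r)) s)
Step 3: ((((u ((\f.(\g.(\h.(f (g h))))) r)) (v ((\f.(\g.(\h.(f (g h))))) r))) ((\f.(\g.(\h.((f h) g)))) r)) s)
Step 4: ((((u (\g.(\h.(r (g h))))) (v ((\f.(\g.(\h.(f (g h))))) r))) ((\f.(\g.(\h.((f h) g)))) r)) s)
Step 5: ((((u (\g.(\h.(r (g h))))) (v (\g.(\h.(r (g h)))))) ((\f.(\g.(\h.((f h) g)))) r)) s)
Step 6: ((((u (\g.(\h.(r (g h))))) (v (\g.(\h.(r (g h)))))) (\g.(\h.((r h) g)))) s)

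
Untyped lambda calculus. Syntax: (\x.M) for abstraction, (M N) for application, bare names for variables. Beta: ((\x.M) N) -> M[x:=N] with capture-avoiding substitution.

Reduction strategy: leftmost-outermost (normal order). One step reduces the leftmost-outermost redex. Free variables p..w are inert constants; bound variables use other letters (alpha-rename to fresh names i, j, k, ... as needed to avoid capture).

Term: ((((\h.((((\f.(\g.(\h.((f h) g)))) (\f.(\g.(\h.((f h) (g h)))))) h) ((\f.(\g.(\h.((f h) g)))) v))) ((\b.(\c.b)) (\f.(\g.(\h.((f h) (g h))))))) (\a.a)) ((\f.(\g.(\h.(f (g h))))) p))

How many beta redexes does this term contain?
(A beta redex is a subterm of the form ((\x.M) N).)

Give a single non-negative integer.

Answer: 5

Derivation:
Term: ((((\h.((((\f.(\g.(\h.((f h) g)))) (\f.(\g.(\h.((f h) (g h)))))) h) ((\f.(\g.(\h.((f h) g)))) v))) ((\b.(\c.b)) (\f.(\g.(\h.((f h) (g h))))))) (\a.a)) ((\f.(\g.(\h.(f (g h))))) p))
  Redex: ((\h.((((\f.(\g.(\h.((f h) g)))) (\f.(\g.(\h.((f h) (g h)))))) h) ((\f.(\g.(\h.((f h) g)))) v))) ((\b.(\c.b)) (\f.(\g.(\h.((f h) (g h)))))))
  Redex: ((\f.(\g.(\h.((f h) g)))) (\f.(\g.(\h.((f h) (g h))))))
  Redex: ((\f.(\g.(\h.((f h) g)))) v)
  Redex: ((\b.(\c.b)) (\f.(\g.(\h.((f h) (g h))))))
  Redex: ((\f.(\g.(\h.(f (g h))))) p)
Total redexes: 5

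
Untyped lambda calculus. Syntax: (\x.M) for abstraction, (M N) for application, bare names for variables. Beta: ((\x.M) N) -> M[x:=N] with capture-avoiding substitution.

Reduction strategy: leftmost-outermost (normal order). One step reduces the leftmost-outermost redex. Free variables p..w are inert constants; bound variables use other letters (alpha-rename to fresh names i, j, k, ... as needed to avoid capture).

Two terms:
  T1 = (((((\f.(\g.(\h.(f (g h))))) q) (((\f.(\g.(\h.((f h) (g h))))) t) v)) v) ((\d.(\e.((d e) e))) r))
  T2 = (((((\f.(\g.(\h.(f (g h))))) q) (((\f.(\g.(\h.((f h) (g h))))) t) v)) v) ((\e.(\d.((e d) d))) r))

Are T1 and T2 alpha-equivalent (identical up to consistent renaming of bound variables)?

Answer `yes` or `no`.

Answer: yes

Derivation:
Term 1: (((((\f.(\g.(\h.(f (g h))))) q) (((\f.(\g.(\h.((f h) (g h))))) t) v)) v) ((\d.(\e.((d e) e))) r))
Term 2: (((((\f.(\g.(\h.(f (g h))))) q) (((\f.(\g.(\h.((f h) (g h))))) t) v)) v) ((\e.(\d.((e d) d))) r))
Alpha-equivalence: compare structure up to binder renaming.
Result: True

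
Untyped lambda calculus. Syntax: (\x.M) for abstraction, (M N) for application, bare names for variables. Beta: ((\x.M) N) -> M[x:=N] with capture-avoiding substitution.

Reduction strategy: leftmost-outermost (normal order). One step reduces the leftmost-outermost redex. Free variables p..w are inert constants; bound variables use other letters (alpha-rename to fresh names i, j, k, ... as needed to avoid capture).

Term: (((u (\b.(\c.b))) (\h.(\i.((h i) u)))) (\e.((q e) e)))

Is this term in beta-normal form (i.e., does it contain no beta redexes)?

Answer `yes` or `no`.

Answer: yes

Derivation:
Term: (((u (\b.(\c.b))) (\h.(\i.((h i) u)))) (\e.((q e) e)))
No beta redexes found.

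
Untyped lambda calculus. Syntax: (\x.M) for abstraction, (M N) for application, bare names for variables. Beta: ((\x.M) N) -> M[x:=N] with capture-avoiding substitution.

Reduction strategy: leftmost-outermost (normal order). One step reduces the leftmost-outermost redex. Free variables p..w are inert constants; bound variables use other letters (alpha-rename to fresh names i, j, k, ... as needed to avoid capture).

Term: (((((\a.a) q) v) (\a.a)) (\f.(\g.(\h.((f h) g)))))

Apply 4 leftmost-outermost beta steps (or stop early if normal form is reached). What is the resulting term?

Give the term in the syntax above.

Step 0: (((((\a.a) q) v) (\a.a)) (\f.(\g.(\h.((f h) g)))))
Step 1: (((q v) (\a.a)) (\f.(\g.(\h.((f h) g)))))
Step 2: (normal form reached)

Answer: (((q v) (\a.a)) (\f.(\g.(\h.((f h) g)))))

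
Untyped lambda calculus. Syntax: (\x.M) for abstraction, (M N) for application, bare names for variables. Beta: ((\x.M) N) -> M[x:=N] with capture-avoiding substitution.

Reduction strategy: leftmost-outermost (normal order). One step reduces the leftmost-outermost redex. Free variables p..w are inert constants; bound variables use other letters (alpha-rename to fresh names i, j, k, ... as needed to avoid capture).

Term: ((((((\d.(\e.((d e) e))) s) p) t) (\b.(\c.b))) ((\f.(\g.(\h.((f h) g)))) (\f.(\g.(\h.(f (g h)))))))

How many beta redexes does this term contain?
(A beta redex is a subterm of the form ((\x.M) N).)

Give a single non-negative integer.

Answer: 2

Derivation:
Term: ((((((\d.(\e.((d e) e))) s) p) t) (\b.(\c.b))) ((\f.(\g.(\h.((f h) g)))) (\f.(\g.(\h.(f (g h)))))))
  Redex: ((\d.(\e.((d e) e))) s)
  Redex: ((\f.(\g.(\h.((f h) g)))) (\f.(\g.(\h.(f (g h))))))
Total redexes: 2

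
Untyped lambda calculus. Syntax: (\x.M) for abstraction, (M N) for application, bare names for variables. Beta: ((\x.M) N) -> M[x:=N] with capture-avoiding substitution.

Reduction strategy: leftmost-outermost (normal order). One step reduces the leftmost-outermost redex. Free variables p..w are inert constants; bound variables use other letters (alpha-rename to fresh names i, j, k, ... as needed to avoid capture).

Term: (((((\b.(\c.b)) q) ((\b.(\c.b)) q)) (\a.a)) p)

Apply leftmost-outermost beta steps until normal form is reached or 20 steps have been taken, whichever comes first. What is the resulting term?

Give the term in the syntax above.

Step 0: (((((\b.(\c.b)) q) ((\b.(\c.b)) q)) (\a.a)) p)
Step 1: ((((\c.q) ((\b.(\c.b)) q)) (\a.a)) p)
Step 2: ((q (\a.a)) p)

Answer: ((q (\a.a)) p)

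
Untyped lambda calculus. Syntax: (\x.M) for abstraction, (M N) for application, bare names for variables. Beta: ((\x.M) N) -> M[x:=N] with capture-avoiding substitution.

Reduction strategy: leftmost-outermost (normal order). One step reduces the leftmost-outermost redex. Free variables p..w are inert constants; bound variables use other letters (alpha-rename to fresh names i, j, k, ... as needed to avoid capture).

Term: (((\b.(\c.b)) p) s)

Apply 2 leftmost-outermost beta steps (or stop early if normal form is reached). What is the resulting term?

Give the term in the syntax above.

Answer: p

Derivation:
Step 0: (((\b.(\c.b)) p) s)
Step 1: ((\c.p) s)
Step 2: p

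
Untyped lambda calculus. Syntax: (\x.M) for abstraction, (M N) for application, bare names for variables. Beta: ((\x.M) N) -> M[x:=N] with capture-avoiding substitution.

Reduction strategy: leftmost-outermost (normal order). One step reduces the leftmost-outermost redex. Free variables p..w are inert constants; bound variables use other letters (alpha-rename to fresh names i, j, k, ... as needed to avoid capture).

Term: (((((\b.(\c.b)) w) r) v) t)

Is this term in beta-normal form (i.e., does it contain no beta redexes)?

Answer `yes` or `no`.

Answer: no

Derivation:
Term: (((((\b.(\c.b)) w) r) v) t)
Found 1 beta redex(es).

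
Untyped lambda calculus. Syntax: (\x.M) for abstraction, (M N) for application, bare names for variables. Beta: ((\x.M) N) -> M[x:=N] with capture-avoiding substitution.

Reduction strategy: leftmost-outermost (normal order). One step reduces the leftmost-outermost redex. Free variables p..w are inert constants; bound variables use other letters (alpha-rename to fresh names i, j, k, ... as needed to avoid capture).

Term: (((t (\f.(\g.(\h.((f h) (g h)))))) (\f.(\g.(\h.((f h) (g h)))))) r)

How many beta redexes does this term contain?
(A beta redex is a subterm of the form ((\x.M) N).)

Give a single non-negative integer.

Term: (((t (\f.(\g.(\h.((f h) (g h)))))) (\f.(\g.(\h.((f h) (g h)))))) r)
  (no redexes)
Total redexes: 0

Answer: 0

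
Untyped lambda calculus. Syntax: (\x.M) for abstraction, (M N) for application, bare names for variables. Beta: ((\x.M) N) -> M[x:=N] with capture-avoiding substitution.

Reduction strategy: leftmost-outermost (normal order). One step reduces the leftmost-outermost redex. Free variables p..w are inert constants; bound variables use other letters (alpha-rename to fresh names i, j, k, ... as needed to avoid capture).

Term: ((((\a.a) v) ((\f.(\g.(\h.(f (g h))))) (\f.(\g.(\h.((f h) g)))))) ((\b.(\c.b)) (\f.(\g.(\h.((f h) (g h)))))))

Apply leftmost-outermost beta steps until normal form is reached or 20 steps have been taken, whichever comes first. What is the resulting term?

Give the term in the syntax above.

Answer: ((v (\g.(\h.(\i.(\j.(((g h) j) i)))))) (\c.(\f.(\g.(\h.((f h) (g h)))))))

Derivation:
Step 0: ((((\a.a) v) ((\f.(\g.(\h.(f (g h))))) (\f.(\g.(\h.((f h) g)))))) ((\b.(\c.b)) (\f.(\g.(\h.((f h) (g h)))))))
Step 1: ((v ((\f.(\g.(\h.(f (g h))))) (\f.(\g.(\h.((f h) g)))))) ((\b.(\c.b)) (\f.(\g.(\h.((f h) (g h)))))))
Step 2: ((v (\g.(\h.((\f.(\g.(\h.((f h) g)))) (g h))))) ((\b.(\c.b)) (\f.(\g.(\h.((f h) (g h)))))))
Step 3: ((v (\g.(\h.(\i.(\j.(((g h) j) i)))))) ((\b.(\c.b)) (\f.(\g.(\h.((f h) (g h)))))))
Step 4: ((v (\g.(\h.(\i.(\j.(((g h) j) i)))))) (\c.(\f.(\g.(\h.((f h) (g h)))))))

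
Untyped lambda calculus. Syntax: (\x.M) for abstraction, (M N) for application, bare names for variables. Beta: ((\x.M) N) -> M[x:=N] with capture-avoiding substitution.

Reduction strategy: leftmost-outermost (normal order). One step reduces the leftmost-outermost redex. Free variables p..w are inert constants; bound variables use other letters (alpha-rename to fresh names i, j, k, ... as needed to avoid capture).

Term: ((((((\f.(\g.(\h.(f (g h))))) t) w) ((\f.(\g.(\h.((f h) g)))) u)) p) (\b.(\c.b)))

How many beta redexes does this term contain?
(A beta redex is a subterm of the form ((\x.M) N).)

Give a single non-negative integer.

Term: ((((((\f.(\g.(\h.(f (g h))))) t) w) ((\f.(\g.(\h.((f h) g)))) u)) p) (\b.(\c.b)))
  Redex: ((\f.(\g.(\h.(f (g h))))) t)
  Redex: ((\f.(\g.(\h.((f h) g)))) u)
Total redexes: 2

Answer: 2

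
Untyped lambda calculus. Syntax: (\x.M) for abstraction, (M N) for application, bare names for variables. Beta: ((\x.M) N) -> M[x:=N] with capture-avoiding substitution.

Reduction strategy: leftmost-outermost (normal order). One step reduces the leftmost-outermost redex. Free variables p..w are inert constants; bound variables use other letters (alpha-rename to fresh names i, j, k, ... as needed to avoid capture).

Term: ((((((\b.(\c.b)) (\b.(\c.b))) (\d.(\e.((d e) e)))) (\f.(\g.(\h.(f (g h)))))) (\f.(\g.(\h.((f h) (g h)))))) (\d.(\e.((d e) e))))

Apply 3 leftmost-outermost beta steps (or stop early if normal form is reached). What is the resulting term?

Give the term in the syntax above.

Step 0: ((((((\b.(\c.b)) (\b.(\c.b))) (\d.(\e.((d e) e)))) (\f.(\g.(\h.(f (g h)))))) (\f.(\g.(\h.((f h) (g h)))))) (\d.(\e.((d e) e))))
Step 1: (((((\c.(\b.(\c.b))) (\d.(\e.((d e) e)))) (\f.(\g.(\h.(f (g h)))))) (\f.(\g.(\h.((f h) (g h)))))) (\d.(\e.((d e) e))))
Step 2: ((((\b.(\c.b)) (\f.(\g.(\h.(f (g h)))))) (\f.(\g.(\h.((f h) (g h)))))) (\d.(\e.((d e) e))))
Step 3: (((\c.(\f.(\g.(\h.(f (g h)))))) (\f.(\g.(\h.((f h) (g h)))))) (\d.(\e.((d e) e))))

Answer: (((\c.(\f.(\g.(\h.(f (g h)))))) (\f.(\g.(\h.((f h) (g h)))))) (\d.(\e.((d e) e))))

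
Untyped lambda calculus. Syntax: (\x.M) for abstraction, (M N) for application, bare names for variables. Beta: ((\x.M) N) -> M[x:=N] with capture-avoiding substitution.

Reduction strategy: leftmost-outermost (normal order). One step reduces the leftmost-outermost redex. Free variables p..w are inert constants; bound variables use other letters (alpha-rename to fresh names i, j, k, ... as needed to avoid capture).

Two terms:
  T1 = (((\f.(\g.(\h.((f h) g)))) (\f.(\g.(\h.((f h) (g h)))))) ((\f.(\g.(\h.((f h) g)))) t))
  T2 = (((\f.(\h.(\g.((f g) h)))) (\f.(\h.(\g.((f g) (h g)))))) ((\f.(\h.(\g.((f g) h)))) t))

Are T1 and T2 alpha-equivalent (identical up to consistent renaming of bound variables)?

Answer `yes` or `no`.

Answer: yes

Derivation:
Term 1: (((\f.(\g.(\h.((f h) g)))) (\f.(\g.(\h.((f h) (g h)))))) ((\f.(\g.(\h.((f h) g)))) t))
Term 2: (((\f.(\h.(\g.((f g) h)))) (\f.(\h.(\g.((f g) (h g)))))) ((\f.(\h.(\g.((f g) h)))) t))
Alpha-equivalence: compare structure up to binder renaming.
Result: True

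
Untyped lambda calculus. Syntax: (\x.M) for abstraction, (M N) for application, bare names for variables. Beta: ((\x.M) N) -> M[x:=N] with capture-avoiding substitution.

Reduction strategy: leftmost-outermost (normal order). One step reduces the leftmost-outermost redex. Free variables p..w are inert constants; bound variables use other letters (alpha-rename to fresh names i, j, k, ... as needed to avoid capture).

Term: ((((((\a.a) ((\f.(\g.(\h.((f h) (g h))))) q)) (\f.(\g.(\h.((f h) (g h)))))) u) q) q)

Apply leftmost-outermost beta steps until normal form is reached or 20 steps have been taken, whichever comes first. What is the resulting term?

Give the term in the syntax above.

Step 0: ((((((\a.a) ((\f.(\g.(\h.((f h) (g h))))) q)) (\f.(\g.(\h.((f h) (g h)))))) u) q) q)
Step 1: ((((((\f.(\g.(\h.((f h) (g h))))) q) (\f.(\g.(\h.((f h) (g h)))))) u) q) q)
Step 2: (((((\g.(\h.((q h) (g h)))) (\f.(\g.(\h.((f h) (g h)))))) u) q) q)
Step 3: ((((\h.((q h) ((\f.(\g.(\h.((f h) (g h))))) h))) u) q) q)
Step 4: ((((q u) ((\f.(\g.(\h.((f h) (g h))))) u)) q) q)
Step 5: ((((q u) (\g.(\h.((u h) (g h))))) q) q)

Answer: ((((q u) (\g.(\h.((u h) (g h))))) q) q)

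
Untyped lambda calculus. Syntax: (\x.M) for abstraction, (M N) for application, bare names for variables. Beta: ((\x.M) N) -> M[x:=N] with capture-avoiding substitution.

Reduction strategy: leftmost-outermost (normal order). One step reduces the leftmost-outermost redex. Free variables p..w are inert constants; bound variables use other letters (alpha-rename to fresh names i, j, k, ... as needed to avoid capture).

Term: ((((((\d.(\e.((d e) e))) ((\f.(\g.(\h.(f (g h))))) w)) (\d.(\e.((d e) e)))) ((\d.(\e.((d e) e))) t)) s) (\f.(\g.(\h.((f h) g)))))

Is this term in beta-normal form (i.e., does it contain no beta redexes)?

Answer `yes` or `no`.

Term: ((((((\d.(\e.((d e) e))) ((\f.(\g.(\h.(f (g h))))) w)) (\d.(\e.((d e) e)))) ((\d.(\e.((d e) e))) t)) s) (\f.(\g.(\h.((f h) g)))))
Found 3 beta redex(es).

Answer: no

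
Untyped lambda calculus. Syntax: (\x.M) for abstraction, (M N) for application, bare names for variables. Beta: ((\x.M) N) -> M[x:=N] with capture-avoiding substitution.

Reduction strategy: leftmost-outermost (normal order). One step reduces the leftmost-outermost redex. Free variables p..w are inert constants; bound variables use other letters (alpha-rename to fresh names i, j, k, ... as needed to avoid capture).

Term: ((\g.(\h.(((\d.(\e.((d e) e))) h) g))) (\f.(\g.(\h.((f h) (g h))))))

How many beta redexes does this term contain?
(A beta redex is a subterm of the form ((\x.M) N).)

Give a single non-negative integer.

Answer: 2

Derivation:
Term: ((\g.(\h.(((\d.(\e.((d e) e))) h) g))) (\f.(\g.(\h.((f h) (g h))))))
  Redex: ((\g.(\h.(((\d.(\e.((d e) e))) h) g))) (\f.(\g.(\h.((f h) (g h))))))
  Redex: ((\d.(\e.((d e) e))) h)
Total redexes: 2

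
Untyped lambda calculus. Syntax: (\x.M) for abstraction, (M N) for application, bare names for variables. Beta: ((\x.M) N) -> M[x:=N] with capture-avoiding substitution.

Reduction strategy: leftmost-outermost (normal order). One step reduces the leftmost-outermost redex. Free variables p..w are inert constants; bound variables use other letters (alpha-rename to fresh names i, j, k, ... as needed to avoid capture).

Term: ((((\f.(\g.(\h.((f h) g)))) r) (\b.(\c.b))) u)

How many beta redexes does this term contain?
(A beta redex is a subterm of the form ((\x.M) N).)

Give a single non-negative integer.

Term: ((((\f.(\g.(\h.((f h) g)))) r) (\b.(\c.b))) u)
  Redex: ((\f.(\g.(\h.((f h) g)))) r)
Total redexes: 1

Answer: 1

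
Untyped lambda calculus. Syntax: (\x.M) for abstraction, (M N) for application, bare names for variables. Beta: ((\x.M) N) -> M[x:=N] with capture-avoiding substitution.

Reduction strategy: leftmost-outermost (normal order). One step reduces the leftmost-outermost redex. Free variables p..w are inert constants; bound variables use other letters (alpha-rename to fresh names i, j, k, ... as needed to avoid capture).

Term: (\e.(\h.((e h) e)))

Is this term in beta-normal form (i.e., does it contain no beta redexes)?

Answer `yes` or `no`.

Term: (\e.(\h.((e h) e)))
No beta redexes found.

Answer: yes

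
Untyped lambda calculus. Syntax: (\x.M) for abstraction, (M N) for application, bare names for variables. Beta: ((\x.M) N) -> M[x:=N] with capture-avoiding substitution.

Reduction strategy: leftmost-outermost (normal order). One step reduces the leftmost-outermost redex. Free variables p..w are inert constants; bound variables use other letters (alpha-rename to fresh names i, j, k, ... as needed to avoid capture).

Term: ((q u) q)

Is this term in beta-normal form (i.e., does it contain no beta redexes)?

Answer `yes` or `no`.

Term: ((q u) q)
No beta redexes found.

Answer: yes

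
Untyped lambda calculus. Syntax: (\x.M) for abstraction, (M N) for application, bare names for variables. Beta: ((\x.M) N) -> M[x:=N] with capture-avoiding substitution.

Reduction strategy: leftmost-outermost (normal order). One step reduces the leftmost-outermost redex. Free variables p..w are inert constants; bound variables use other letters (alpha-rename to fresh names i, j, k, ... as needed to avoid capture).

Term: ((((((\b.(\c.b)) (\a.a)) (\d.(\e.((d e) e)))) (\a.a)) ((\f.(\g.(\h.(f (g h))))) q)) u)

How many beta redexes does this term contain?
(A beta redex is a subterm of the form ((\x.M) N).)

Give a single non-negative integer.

Answer: 2

Derivation:
Term: ((((((\b.(\c.b)) (\a.a)) (\d.(\e.((d e) e)))) (\a.a)) ((\f.(\g.(\h.(f (g h))))) q)) u)
  Redex: ((\b.(\c.b)) (\a.a))
  Redex: ((\f.(\g.(\h.(f (g h))))) q)
Total redexes: 2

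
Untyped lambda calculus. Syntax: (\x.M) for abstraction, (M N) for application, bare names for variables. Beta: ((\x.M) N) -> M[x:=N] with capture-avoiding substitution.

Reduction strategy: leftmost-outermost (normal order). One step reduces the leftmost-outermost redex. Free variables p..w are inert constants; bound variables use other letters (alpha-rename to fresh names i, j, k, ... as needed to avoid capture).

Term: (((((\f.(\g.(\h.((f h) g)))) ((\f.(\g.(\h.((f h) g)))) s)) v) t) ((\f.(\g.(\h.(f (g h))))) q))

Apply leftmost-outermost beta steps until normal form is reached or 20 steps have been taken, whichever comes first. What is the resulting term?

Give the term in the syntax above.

Step 0: (((((\f.(\g.(\h.((f h) g)))) ((\f.(\g.(\h.((f h) g)))) s)) v) t) ((\f.(\g.(\h.(f (g h))))) q))
Step 1: ((((\g.(\h.((((\f.(\g.(\h.((f h) g)))) s) h) g))) v) t) ((\f.(\g.(\h.(f (g h))))) q))
Step 2: (((\h.((((\f.(\g.(\h.((f h) g)))) s) h) v)) t) ((\f.(\g.(\h.(f (g h))))) q))
Step 3: (((((\f.(\g.(\h.((f h) g)))) s) t) v) ((\f.(\g.(\h.(f (g h))))) q))
Step 4: ((((\g.(\h.((s h) g))) t) v) ((\f.(\g.(\h.(f (g h))))) q))
Step 5: (((\h.((s h) t)) v) ((\f.(\g.(\h.(f (g h))))) q))
Step 6: (((s v) t) ((\f.(\g.(\h.(f (g h))))) q))
Step 7: (((s v) t) (\g.(\h.(q (g h)))))

Answer: (((s v) t) (\g.(\h.(q (g h)))))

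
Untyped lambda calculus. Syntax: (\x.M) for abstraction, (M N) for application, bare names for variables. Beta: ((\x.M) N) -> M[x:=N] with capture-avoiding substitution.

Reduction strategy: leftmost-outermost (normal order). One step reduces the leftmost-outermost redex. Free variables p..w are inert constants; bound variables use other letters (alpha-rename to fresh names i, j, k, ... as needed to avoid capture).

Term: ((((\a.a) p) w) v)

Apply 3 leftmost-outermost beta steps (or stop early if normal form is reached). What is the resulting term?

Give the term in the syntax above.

Answer: ((p w) v)

Derivation:
Step 0: ((((\a.a) p) w) v)
Step 1: ((p w) v)
Step 2: (normal form reached)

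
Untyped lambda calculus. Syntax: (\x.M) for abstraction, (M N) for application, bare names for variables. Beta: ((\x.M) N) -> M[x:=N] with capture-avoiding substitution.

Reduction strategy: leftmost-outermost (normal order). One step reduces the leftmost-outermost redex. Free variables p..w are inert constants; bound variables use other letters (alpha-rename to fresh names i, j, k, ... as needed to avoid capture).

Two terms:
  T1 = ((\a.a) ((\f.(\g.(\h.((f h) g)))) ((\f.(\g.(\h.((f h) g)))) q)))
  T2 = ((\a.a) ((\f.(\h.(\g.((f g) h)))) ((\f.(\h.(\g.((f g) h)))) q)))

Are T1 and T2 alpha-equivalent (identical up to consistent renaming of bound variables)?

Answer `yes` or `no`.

Term 1: ((\a.a) ((\f.(\g.(\h.((f h) g)))) ((\f.(\g.(\h.((f h) g)))) q)))
Term 2: ((\a.a) ((\f.(\h.(\g.((f g) h)))) ((\f.(\h.(\g.((f g) h)))) q)))
Alpha-equivalence: compare structure up to binder renaming.
Result: True

Answer: yes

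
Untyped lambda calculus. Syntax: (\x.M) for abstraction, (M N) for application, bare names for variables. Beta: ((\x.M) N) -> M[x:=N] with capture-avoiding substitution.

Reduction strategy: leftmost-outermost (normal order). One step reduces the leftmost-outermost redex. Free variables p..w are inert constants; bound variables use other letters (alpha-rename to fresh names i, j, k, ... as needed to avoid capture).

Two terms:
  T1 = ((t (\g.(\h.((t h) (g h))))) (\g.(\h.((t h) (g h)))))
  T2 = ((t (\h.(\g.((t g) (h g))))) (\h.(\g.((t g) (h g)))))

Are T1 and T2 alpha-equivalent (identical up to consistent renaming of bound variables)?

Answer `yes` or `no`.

Answer: yes

Derivation:
Term 1: ((t (\g.(\h.((t h) (g h))))) (\g.(\h.((t h) (g h)))))
Term 2: ((t (\h.(\g.((t g) (h g))))) (\h.(\g.((t g) (h g)))))
Alpha-equivalence: compare structure up to binder renaming.
Result: True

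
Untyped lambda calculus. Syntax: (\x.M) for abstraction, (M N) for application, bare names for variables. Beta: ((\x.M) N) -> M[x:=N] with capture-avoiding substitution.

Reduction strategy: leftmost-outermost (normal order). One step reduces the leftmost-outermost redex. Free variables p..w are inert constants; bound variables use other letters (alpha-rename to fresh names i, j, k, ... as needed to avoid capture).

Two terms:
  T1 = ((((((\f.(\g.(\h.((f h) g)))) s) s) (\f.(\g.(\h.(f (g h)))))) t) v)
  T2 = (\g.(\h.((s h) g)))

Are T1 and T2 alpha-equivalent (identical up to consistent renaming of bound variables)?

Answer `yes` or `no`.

Answer: no

Derivation:
Term 1: ((((((\f.(\g.(\h.((f h) g)))) s) s) (\f.(\g.(\h.(f (g h)))))) t) v)
Term 2: (\g.(\h.((s h) g)))
Alpha-equivalence: compare structure up to binder renaming.
Result: False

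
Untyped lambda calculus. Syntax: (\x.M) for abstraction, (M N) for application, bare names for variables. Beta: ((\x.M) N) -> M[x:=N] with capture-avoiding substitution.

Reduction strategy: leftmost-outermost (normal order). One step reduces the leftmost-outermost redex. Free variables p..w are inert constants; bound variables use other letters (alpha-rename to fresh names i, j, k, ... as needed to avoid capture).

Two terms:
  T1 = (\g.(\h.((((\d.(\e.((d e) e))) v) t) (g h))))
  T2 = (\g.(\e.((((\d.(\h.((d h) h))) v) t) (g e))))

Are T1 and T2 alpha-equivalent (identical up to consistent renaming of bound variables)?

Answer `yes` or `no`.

Answer: yes

Derivation:
Term 1: (\g.(\h.((((\d.(\e.((d e) e))) v) t) (g h))))
Term 2: (\g.(\e.((((\d.(\h.((d h) h))) v) t) (g e))))
Alpha-equivalence: compare structure up to binder renaming.
Result: True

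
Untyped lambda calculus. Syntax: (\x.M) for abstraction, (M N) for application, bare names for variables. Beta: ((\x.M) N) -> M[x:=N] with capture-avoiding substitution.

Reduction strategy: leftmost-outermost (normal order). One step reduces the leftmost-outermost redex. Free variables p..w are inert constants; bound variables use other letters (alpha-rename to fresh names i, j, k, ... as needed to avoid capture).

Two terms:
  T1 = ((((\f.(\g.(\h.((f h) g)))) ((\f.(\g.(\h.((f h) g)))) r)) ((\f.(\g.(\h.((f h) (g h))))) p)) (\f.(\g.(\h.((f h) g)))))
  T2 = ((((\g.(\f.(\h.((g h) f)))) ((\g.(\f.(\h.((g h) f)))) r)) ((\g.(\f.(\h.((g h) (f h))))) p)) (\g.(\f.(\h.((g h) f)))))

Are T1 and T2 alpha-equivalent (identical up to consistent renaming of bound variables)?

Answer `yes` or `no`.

Term 1: ((((\f.(\g.(\h.((f h) g)))) ((\f.(\g.(\h.((f h) g)))) r)) ((\f.(\g.(\h.((f h) (g h))))) p)) (\f.(\g.(\h.((f h) g)))))
Term 2: ((((\g.(\f.(\h.((g h) f)))) ((\g.(\f.(\h.((g h) f)))) r)) ((\g.(\f.(\h.((g h) (f h))))) p)) (\g.(\f.(\h.((g h) f)))))
Alpha-equivalence: compare structure up to binder renaming.
Result: True

Answer: yes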